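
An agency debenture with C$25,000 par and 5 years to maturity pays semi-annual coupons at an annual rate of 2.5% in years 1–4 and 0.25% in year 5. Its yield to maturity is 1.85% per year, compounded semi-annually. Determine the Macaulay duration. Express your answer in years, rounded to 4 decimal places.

4.7359 years

Periodic yield y = 0.00925. Discount each cash flow and weight by its period:
  t   CF        PV=CF/(1+0.00925)^t    t·PV
  1       312.50       309.6359       309.6359
  2       312.50       306.7980       613.5960
  3       312.50       303.9861       911.9583
  4       312.50       301.2000     1,204.8001
  5       312.50       298.4395     1,492.1973
  6       312.50       295.7042     1,774.2251
  7       312.50       292.9940     2,050.9579
  8       312.50       290.3086     2,322.4691
  9        31.25        28.7648       258.8831
  10   25,031.25    22,829.4241   228,294.2415
  Σ                 25,257.2552   239,232.9642
Price P = Σ PV = 25,257.2552.
Macaulay duration = Σ(t·PV) / P = 239,232.9642 / 25,257.2552 = 9.47185 half-year periods.
In years: 9.47185 / 2 = 4.73593 years.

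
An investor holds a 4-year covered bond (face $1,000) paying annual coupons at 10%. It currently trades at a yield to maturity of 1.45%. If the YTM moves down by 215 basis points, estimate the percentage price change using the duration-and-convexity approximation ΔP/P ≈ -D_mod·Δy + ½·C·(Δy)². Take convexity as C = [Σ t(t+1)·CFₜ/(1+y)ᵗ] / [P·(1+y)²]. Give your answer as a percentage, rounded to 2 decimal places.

+7.93%

With y = 0.0145:
  t   CF        PV=CF/(1+0.0145)^t    t·PV        t(t+1)·PV
  1       100.00        98.5707        98.5707         197.1414
  2       100.00        97.1619       194.3238         582.9713
  3       100.00        95.7732       287.3195       1,149.2780
  4     1,100.00     1,038.4473     4,153.7894      20,768.9469
  Σ                  1,329.9531     4,734.0034      22,698.3376
P = 1,329.9531; D_Mac = 3.55953 yrs; D_mod = 3.50865 yrs; C = 16.58264.
Duration effect: -3.50865 × (-0.0215) = +0.075436
Convexity effect: 0.5 × 16.58264 × (-0.0215)² = +0.0038327
ΔP/P ≈ +0.075436 + 0.0038327 = +0.079269 = +7.9269%.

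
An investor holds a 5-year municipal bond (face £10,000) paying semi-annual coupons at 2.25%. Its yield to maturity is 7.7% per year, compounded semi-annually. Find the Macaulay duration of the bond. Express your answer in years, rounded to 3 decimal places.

4.716 years

Periodic yield y = 0.0385. Discount each cash flow and weight by its period:
  t   CF        PV=CF/(1+0.0385)^t    t·PV
  1       112.50       108.3293       108.3293
  2       112.50       104.3133       208.6265
  3       112.50       100.4461       301.3383
  4       112.50        96.7223       386.8891
  5       112.50        93.1365       465.6826
  6       112.50        89.6837       538.1022
  7       112.50        86.3589       604.5122
  8       112.50        83.1573       665.2586
  9       112.50        80.0745       720.6701
  10   10,112.50     6,930.9621    69,309.6213
  Σ                  7,773.1840    73,309.0302
Price P = Σ PV = 7,773.1840.
Macaulay duration = Σ(t·PV) / P = 73,309.0302 / 7,773.1840 = 9.43102 half-year periods.
In years: 9.43102 / 2 = 4.71551 years.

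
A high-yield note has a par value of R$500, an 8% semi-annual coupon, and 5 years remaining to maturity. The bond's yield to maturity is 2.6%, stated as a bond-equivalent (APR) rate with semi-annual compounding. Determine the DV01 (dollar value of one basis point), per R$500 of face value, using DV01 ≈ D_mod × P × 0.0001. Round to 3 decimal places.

R$0.267

Periodic yield y = 0.013.
  t   CF        PV=CF/(1+0.013)^t    t·PV
  1        20.00        19.7433        19.7433
  2        20.00        19.4900        38.9799
  3        20.00        19.2398        57.7195
  4        20.00        18.9929        75.9718
  5        20.00        18.7492        93.7460
  6        20.00        18.5086       111.0515
  7        20.00        18.2711       127.8975
  8        20.00        18.0366       144.2927
  9        20.00        17.8051       160.2461
  10      520.00       456.9923     4,569.9231
  Σ                    625.8290     5,399.5715
P = 625.8290; D_Mac = 8.62787 half-year periods = 4.31394 yrs; D_mod = 4.25857 yrs.
DV01 ≈ 4.25857 × 625.8290 × 0.0001 = 0.266514.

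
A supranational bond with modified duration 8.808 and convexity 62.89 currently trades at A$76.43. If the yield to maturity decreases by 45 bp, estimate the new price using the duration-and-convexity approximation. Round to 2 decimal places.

Duration effect: -D_mod·Δy = -8.808 × (-0.0045) = +0.039636
Convexity effect: ½·C·(Δy)² = 0.5 × 62.89 × (-0.0045)² = +0.00063676125
ΔP/P ≈ +0.039636 + 0.00063676125 = +0.04027276125
New price ≈ 76.43 × (1 + 0.04027276125) = 79.5080471423375.

A$79.51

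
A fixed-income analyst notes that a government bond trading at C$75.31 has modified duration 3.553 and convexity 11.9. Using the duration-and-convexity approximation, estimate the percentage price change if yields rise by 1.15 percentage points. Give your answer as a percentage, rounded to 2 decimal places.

Duration effect: -D_mod·Δy = -3.553 × (+0.0115) = -0.0408595
Convexity effect: ½·C·(Δy)² = 0.5 × 11.9 × (0.0115)² = +0.0007868875
ΔP/P ≈ -0.0408595 + 0.0007868875 = -0.0400726125
= -4.00726125%.

-4.01%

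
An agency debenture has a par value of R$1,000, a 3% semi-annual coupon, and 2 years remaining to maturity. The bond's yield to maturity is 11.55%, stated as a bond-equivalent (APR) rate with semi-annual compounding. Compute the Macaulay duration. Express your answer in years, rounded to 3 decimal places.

Periodic yield y = 0.05775. Discount each cash flow and weight by its period:
  t   CF        PV=CF/(1+0.05775)^t    t·PV
  1        15.00        14.1810        14.1810
  2        15.00        13.4068        26.8136
  3        15.00        12.6748        38.0245
  4     1,015.00       810.8376     3,243.3506
  Σ                    851.1003     3,322.3697
Price P = Σ PV = 851.1003.
Macaulay duration = Σ(t·PV) / P = 3,322.3697 / 851.1003 = 3.90362 half-year periods.
In years: 3.90362 / 2 = 1.95181 years.

1.952 years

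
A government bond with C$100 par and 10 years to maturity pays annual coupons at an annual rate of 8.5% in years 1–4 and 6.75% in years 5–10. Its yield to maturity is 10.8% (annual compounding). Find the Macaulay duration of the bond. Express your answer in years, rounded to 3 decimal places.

Periodic yield y = 0.108. Discount each cash flow and weight by its year:
  t   CF        PV=CF/(1+0.108)^t    t·PV
  1         8.50         7.6715         7.6715
  2         8.50         6.9237        13.8474
  3         8.50         6.2488        18.7465
  4         8.50         5.6398        22.5590
  5         6.75         4.0421        20.2104
  6         6.75         3.6481        21.8885
  7         6.75         3.2925        23.0475
  8         6.75         2.9716        23.7725
  9         6.75         2.6819        24.1373
  10      106.75        38.2799       382.7985
  Σ                     81.3998       558.6792
Price P = Σ PV = 81.3998.
Macaulay duration = Σ(t·PV) / P = 558.6792 / 81.3998 = 6.86340 years.

6.863 years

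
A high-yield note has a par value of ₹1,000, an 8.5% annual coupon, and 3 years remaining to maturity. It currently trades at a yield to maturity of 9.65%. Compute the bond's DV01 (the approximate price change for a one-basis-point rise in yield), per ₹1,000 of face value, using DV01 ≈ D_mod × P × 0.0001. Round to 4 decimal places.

₹0.2451

Periodic yield y = 0.0965.
  t   CF        PV=CF/(1+0.0965)^t    t·PV
  1        85.00        77.5194        77.5194
  2        85.00        70.6971       141.3942
  3     1,085.00       823.0076     2,469.0227
  Σ                    971.2241     2,687.9363
P = 971.2241; D_Mac = 2.76758 yrs; D_mod = 2.52401 yrs.
DV01 ≈ 2.52401 × 971.2241 × 0.0001 = 0.245138.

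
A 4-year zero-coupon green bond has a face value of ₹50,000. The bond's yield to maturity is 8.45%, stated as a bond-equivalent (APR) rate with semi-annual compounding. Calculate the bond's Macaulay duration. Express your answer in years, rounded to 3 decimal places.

A zero-coupon bond has a single cash flow at maturity, so its Macaulay duration equals its maturity: 4 years.
(Equivalently: 8 semi-annual periods ÷ 2 = 4 years.)

4.000 years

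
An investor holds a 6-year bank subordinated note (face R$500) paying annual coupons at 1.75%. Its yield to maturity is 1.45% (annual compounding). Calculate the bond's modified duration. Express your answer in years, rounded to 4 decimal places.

Periodic yield y = 0.0145. First find Macaulay duration:
  t   CF        PV=CF/(1+0.0145)^t    t·PV
  1         8.75         8.6249         8.6249
  2         8.75         8.5017        17.0033
  3         8.75         8.3802        25.1405
  4         8.75         8.2604        33.0415
  5         8.75         8.1423        40.7116
  6       508.75       466.6509     2,799.9054
  Σ                    508.5604     2,924.4272
P = 508.5604; Macaulay duration = 2,924.4272 / 508.5604 = 5.75040 years.
Modified duration = D_Mac / (1 + y) = 5.75040 / 1.0145 = 5.66821 years.

5.6682 years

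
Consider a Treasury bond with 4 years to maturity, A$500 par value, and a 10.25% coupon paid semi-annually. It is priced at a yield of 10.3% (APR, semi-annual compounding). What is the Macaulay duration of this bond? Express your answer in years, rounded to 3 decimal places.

3.380 years

Periodic yield y = 0.0515. Discount each cash flow and weight by its period:
  t   CF        PV=CF/(1+0.0515)^t    t·PV
  1       25.625        24.3699        24.3699
  2       25.625        23.1764        46.3527
  3       25.625        22.0412        66.1237
  4       25.625        20.9617        83.8469
  5       25.625        19.9351        99.6753
  6       25.625        18.9587       113.7521
  7       25.625        18.0301       126.2109
  8      525.625       351.7238     2,813.7907
  Σ                    499.1970     3,374.1222
Price P = Σ PV = 499.1970.
Macaulay duration = Σ(t·PV) / P = 3,374.1222 / 499.1970 = 6.75910 half-year periods.
In years: 6.75910 / 2 = 3.37955 years.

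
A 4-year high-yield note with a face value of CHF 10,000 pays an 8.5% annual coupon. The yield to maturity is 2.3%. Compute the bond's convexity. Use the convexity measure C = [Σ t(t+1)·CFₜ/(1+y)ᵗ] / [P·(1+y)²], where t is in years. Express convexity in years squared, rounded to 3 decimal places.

With y = 0.023:
  t   CF        PV=CF/(1+0.023)^t    t·PV        t(t+1)·PV
  1       850.00       830.8895       830.8895       1,661.7791
  2       850.00       812.2087     1,624.4175       4,873.2524
  3       850.00       793.9479     2,381.8438       9,527.3752
  4    10,850.00     9,906.6588    39,626.6350     198,133.1750
  Σ                 12,343.7050    44,463.7858     214,195.5818
P = 12,343.7050.
Convexity = Σ t(t+1)·PV / [P·(1+y)²] = 214,195.5818 / (12,343.7050 × 1.046529) = 16.58111.

16.581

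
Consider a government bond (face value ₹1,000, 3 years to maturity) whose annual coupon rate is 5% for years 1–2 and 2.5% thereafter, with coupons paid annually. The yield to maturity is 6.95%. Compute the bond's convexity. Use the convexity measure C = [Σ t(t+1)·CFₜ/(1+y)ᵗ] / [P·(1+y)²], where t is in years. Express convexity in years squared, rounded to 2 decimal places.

9.80

With y = 0.0695:
  t   CF        PV=CF/(1+0.0695)^t    t·PV        t(t+1)·PV
  1        50.00        46.7508        46.7508          93.5016
  2        50.00        43.7128        87.4256         262.2767
  3     1,025.00       837.8794     2,513.6381      10,054.5525
  Σ                    928.3430     2,647.8145      10,410.3308
P = 928.3430.
Convexity = Σ t(t+1)·PV / [P·(1+y)²] = 10,410.3308 / (928.3430 × 1.143830) = 9.80380.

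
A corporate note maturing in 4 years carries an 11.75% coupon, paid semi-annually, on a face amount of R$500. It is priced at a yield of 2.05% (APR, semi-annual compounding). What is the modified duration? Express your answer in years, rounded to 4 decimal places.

3.3833 years

Periodic yield y = 0.01025. First find Macaulay duration:
  t   CF        PV=CF/(1+0.01025)^t    t·PV
  1       29.375        29.0770        29.0770
  2       29.375        28.7819        57.5639
  3       29.375        28.4899        85.4698
  4       29.375        28.2009       112.8035
  5       29.375        27.9147       139.5737
  6       29.375        27.6315       165.7891
  7       29.375        27.3512       191.4582
  8      529.375       487.9020     3,903.2156
  Σ                    685.3491     4,684.9507
P = 685.3491; Macaulay duration = 4,684.9507 / 685.3491 = 6.83586 half-year periods = 3.41793 years.
Modified duration = D_Mac / (1 + y) = 3.41793 / 1.01025 = 3.38325 years.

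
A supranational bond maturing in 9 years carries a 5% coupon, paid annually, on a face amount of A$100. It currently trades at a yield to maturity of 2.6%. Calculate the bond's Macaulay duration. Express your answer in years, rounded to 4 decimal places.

Periodic yield y = 0.026. Discount each cash flow and weight by its year:
  t   CF        PV=CF/(1+0.026)^t    t·PV
  1         5.00         4.8733         4.8733
  2         5.00         4.7498         9.4996
  3         5.00         4.6294        13.8883
  4         5.00         4.5121        18.0485
  5         5.00         4.3978        21.9889
  6         5.00         4.2863        25.7180
  7         5.00         4.1777        29.2440
  8         5.00         4.0718        32.5748
  9       105.00        83.3418       750.0765
  Σ                    119.0401       905.9118
Price P = Σ PV = 119.0401.
Macaulay duration = Σ(t·PV) / P = 905.9118 / 119.0401 = 7.61014 years.

7.6101 years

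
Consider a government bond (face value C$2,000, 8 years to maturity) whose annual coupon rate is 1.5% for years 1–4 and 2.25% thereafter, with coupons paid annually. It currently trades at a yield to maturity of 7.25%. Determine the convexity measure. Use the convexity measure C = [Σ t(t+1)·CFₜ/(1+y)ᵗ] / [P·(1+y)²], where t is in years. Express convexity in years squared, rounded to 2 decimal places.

56.85

With y = 0.0725:
  t   CF        PV=CF/(1+0.0725)^t    t·PV        t(t+1)·PV
  1        30.00        27.9720        27.9720          55.9441
  2        30.00        26.0811        52.1623         156.4869
  3        30.00        24.3181        72.9543         291.8170
  4        30.00        22.6742        90.6968         453.4841
  5        45.00        31.7122       158.5609         951.3652
  6        45.00        29.5685       177.4108       1,241.8753
  7        45.00        27.5697       192.9876       1,543.9010
  8     2,045.00     1,168.1938     9,345.5506      84,109.9553
  Σ                  1,358.0896    10,118.2952      88,804.8288
P = 1,358.0896.
Convexity = Σ t(t+1)·PV / [P·(1+y)²] = 88,804.8288 / (1,358.0896 × 1.150256) = 56.84779.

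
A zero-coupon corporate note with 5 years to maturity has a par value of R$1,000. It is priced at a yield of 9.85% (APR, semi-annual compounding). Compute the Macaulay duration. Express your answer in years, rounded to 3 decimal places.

5.000 years

A zero-coupon bond has a single cash flow at maturity, so its Macaulay duration equals its maturity: 5 years.
(Equivalently: 10 semi-annual periods ÷ 2 = 5 years.)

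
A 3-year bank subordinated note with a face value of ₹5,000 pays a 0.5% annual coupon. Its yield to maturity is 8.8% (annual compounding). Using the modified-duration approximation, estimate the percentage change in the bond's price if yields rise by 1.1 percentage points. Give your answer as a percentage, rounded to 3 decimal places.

Periodic yield y = 0.088. Modified duration first:
  t   CF        PV=CF/(1+0.088)^t    t·PV
  1        25.00        22.9779        22.9779
  2        25.00        21.1194        42.2389
  3     5,025.00     3,901.6596    11,704.9789
  Σ                  3,945.7570    11,770.1957
P = 3,945.7570; D_Mac = 2.98300 yrs; D_mod = 2.98300/(1+0.088) = 2.74173 yrs.
ΔP/P ≈ -D_mod · Δy = -2.74173 × (+0.011) = -0.030159 = -3.0159%.

-3.016%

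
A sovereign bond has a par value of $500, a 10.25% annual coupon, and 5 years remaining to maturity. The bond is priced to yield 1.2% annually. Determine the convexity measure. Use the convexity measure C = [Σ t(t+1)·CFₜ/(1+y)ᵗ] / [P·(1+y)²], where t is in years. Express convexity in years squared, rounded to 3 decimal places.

23.859

With y = 0.012:
  t   CF        PV=CF/(1+0.012)^t    t·PV        t(t+1)·PV
  1        51.25        50.6423        50.6423         101.2846
  2        51.25        50.0418       100.0836         300.2507
  3        51.25        49.4484       148.3452         593.3809
  4        51.25        48.8621       195.4483         977.2413
  5       551.25       519.3331     2,596.6657      15,579.9943
  Σ                    718.3277     3,091.1851      17,552.1519
P = 718.3277.
Convexity = Σ t(t+1)·PV / [P·(1+y)²] = 17,552.1519 / (718.3277 × 1.024144) = 23.85870.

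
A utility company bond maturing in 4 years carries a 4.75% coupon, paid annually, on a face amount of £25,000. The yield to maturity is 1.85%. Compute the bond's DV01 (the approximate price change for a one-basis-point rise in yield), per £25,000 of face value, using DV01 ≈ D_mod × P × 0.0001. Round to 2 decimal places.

Periodic yield y = 0.0185.
  t   CF        PV=CF/(1+0.0185)^t    t·PV
  1     1,187.50     1,165.9303     1,165.9303
  2     1,187.50     1,144.7524     2,289.5047
  3     1,187.50     1,123.9591     3,371.8774
  4    26,187.50    24,336.0398    97,344.1592
  Σ                 27,770.6816   104,171.4716
P = 27,770.6816; D_Mac = 3.75113 yrs; D_mod = 3.68300 yrs.
DV01 ≈ 3.68300 × 27,770.6816 × 0.0001 = 10.227930.

£10.23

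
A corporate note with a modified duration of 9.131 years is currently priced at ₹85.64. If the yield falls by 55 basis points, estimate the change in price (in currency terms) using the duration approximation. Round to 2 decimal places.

+₹4.30

Duration approximation: ΔP/P ≈ -D_mod · Δy = -9.131 × (-0.0055) = +0.0502205.
ΔP ≈ 85.64 × (+0.0502205) = +4.30088362.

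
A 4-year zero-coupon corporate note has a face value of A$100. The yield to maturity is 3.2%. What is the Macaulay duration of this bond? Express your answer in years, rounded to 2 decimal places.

4.00 years

A zero-coupon bond has a single cash flow at maturity, so its Macaulay duration equals its maturity: 4 years.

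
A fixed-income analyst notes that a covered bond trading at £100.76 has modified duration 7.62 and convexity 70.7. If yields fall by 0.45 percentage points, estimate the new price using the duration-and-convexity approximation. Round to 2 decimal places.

Duration effect: -D_mod·Δy = -7.62 × (-0.0045) = +0.034290
Convexity effect: ½·C·(Δy)² = 0.5 × 70.7 × (-0.0045)² = +0.0007158375
ΔP/P ≈ +0.034290 + 0.0007158375 = +0.0350058375
New price ≈ 100.76 × (1 + 0.0350058375) = 104.2871881865.

£104.29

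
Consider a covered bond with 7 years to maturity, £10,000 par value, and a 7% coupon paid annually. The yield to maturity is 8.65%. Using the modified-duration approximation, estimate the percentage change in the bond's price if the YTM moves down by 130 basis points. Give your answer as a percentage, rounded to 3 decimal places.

+6.825%

Periodic yield y = 0.0865. Modified duration first:
  t   CF        PV=CF/(1+0.0865)^t    t·PV
  1       700.00       644.2706       644.2706
  2       700.00       592.9780     1,185.9560
  3       700.00       545.7690     1,637.3069
  4       700.00       502.3184     2,009.2737
  5       700.00       462.3271     2,311.6357
  6       700.00       425.5197     2,553.1181
  7    10,700.00     5,986.5369    41,905.7582
  Σ                  9,159.7197    52,247.3193
P = 9,159.7197; D_Mac = 5.70403 yrs; D_mod = 5.70403/(1+0.0865) = 5.24991 yrs.
ΔP/P ≈ -D_mod · Δy = -5.24991 × (-0.013) = +0.068249 = +6.8249%.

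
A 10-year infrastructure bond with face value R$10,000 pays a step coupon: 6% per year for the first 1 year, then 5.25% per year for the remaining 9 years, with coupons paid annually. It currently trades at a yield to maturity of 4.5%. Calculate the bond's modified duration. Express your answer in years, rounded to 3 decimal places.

7.699 years

Periodic yield y = 0.045. First find Macaulay duration:
  t   CF        PV=CF/(1+0.045)^t    t·PV
  1       600.00       574.1627       574.1627
  2       525.00       480.7582       961.5164
  3       525.00       460.0557     1,380.1672
  4       525.00       440.2447     1,760.9788
  5       525.00       421.2868     2,106.4340
  6       525.00       403.1453     2,418.8716
  7       525.00       385.7849     2,700.4946
  8       525.00       369.1722     2,953.3775
  9       525.00       353.2748     3,179.4734
  10   10,525.00     6,777.3389    67,773.3885
  Σ                 10,665.2242    85,808.8647
P = 10,665.2242; Macaulay duration = 85,808.8647 / 10,665.2242 = 8.04567 years.
Modified duration = D_Mac / (1 + y) = 8.04567 / 1.045 = 7.69920 years.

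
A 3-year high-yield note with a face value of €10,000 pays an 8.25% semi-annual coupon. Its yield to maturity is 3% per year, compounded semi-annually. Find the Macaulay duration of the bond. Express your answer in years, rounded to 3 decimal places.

Periodic yield y = 0.015. Discount each cash flow and weight by its period:
  t   CF        PV=CF/(1+0.015)^t    t·PV
  1       412.50       406.4039       406.4039
  2       412.50       400.3980       800.7959
  3       412.50       394.4808     1,183.4423
  4       412.50       388.6510     1,554.6040
  5       412.50       382.9074     1,914.5369
  6    10,412.50     9,522.6706    57,136.0235
  Σ                 11,495.5116    62,995.8065
Price P = Σ PV = 11,495.5116.
Macaulay duration = Σ(t·PV) / P = 62,995.8065 / 11,495.5116 = 5.48004 half-year periods.
In years: 5.48004 / 2 = 2.74002 years.

2.740 years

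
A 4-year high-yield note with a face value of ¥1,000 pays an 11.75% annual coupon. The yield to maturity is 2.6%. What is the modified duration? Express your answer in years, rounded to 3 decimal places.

Periodic yield y = 0.026. First find Macaulay duration:
  t   CF        PV=CF/(1+0.026)^t    t·PV
  1       117.50       114.5224       114.5224
  2       117.50       111.6203       223.2406
  3       117.50       108.7917       326.3751
  4     1,117.50     1,008.4586     4,033.8345
  Σ                  1,343.3930     4,697.9726
P = 1,343.3930; Macaulay duration = 4,697.9726 / 1,343.3930 = 3.49709 years.
Modified duration = D_Mac / (1 + y) = 3.49709 / 1.026 = 3.40847 years.

3.408 years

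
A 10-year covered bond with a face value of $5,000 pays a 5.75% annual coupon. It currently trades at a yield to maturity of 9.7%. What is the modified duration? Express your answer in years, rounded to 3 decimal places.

Periodic yield y = 0.097. First find Macaulay duration:
  t   CF        PV=CF/(1+0.097)^t    t·PV
  1       287.50       262.0784       262.0784
  2       287.50       238.9046       477.8093
  3       287.50       217.7800       653.3400
  4       287.50       198.5232       794.0929
  5       287.50       180.9692       904.8461
  6       287.50       164.9674       989.8043
  7       287.50       150.3805     1,052.6633
  8       287.50       137.0834     1,096.6671
  9       287.50       124.9621     1,124.6586
  10    5,287.50     2,095.0004    20,950.0037
  Σ                  3,770.6492    28,305.9637
P = 3,770.6492; Macaulay duration = 28,305.9637 / 3,770.6492 = 7.50692 years.
Modified duration = D_Mac / (1 + y) = 7.50692 / 1.097 = 6.84314 years.

6.843 years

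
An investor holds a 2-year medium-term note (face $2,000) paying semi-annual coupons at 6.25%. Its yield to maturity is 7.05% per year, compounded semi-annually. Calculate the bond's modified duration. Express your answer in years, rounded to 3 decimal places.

Periodic yield y = 0.03525. First find Macaulay duration:
  t   CF        PV=CF/(1+0.03525)^t    t·PV
  1        62.50        60.3719        60.3719
  2        62.50        58.3162       116.6325
  3        62.50        56.3306       168.9918
  4     2,062.50     1,795.6141     7,182.4563
  Σ                  1,970.6328     7,528.4524
P = 1,970.6328; Macaulay duration = 7,528.4524 / 1,970.6328 = 3.82032 half-year periods = 1.91016 years.
Modified duration = D_Mac / (1 + y) = 1.91016 / 1.03525 = 1.84512 years.

1.845 years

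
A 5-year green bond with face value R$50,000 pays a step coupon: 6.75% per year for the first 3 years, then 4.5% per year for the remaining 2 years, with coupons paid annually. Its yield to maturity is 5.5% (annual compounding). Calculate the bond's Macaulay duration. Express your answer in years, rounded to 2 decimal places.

4.42 years

Periodic yield y = 0.055. Discount each cash flow and weight by its year:
  t   CF        PV=CF/(1+0.055)^t    t·PV
  1     3,375.00     3,199.0521     3,199.0521
  2     3,375.00     3,032.2769     6,064.5538
  3     3,375.00     2,874.1961     8,622.5883
  4     2,250.00     1,816.2377     7,264.9507
  5    52,250.00    39,978.2700   199,891.3499
  Σ                 50,900.0328   225,042.4949
Price P = Σ PV = 50,900.0328.
Macaulay duration = Σ(t·PV) / P = 225,042.4949 / 50,900.0328 = 4.42126 years.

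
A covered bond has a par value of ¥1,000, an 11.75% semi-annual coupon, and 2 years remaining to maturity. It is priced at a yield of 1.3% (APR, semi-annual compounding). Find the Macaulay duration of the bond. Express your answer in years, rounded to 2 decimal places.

Periodic yield y = 0.0065. Discount each cash flow and weight by its period:
  t   CF        PV=CF/(1+0.0065)^t    t·PV
  1        58.75        58.3706        58.3706
  2        58.75        57.9936       115.9873
  3        58.75        57.6191       172.8573
  4     1,058.75     1,031.6641     4,126.6563
  Σ                  1,205.6474     4,473.8715
Price P = Σ PV = 1,205.6474.
Macaulay duration = Σ(t·PV) / P = 4,473.8715 / 1,205.6474 = 3.71076 half-year periods.
In years: 3.71076 / 2 = 1.85538 years.

1.86 years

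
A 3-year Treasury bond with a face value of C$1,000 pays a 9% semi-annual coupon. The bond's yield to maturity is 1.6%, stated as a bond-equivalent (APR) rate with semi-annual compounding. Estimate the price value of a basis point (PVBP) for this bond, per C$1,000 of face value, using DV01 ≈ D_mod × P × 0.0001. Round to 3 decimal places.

C$0.329

Periodic yield y = 0.008.
  t   CF        PV=CF/(1+0.008)^t    t·PV
  1        45.00        44.6429        44.6429
  2        45.00        44.2885        88.5771
  3        45.00        43.9371       131.8112
  4        45.00        43.5883       174.3534
  5        45.00        43.2424       216.2120
  6     1,045.00       996.2150     5,977.2903
  Σ                  1,215.9143     6,632.8868
P = 1,215.9143; D_Mac = 5.45506 half-year periods = 2.72753 yrs; D_mod = 2.70588 yrs.
DV01 ≈ 2.70588 × 1,215.9143 × 0.0001 = 0.329012.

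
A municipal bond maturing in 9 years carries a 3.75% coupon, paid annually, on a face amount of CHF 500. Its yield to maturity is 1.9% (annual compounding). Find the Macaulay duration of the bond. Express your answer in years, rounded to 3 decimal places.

Periodic yield y = 0.019. Discount each cash flow and weight by its year:
  t   CF        PV=CF/(1+0.019)^t    t·PV
  1        18.75        18.4004        18.4004
  2        18.75        18.0573        36.1146
  3        18.75        17.7206        53.1618
  4        18.75        17.3902        69.5608
  5        18.75        17.0659        85.3297
  6        18.75        16.7477       100.4864
  7        18.75        16.4355       115.0483
  8        18.75        16.1290       129.0321
  9       518.75       437.9156     3,941.2407
  Σ                    575.8623     4,548.3749
Price P = Σ PV = 575.8623.
Macaulay duration = Σ(t·PV) / P = 4,548.3749 / 575.8623 = 7.89837 years.

7.898 years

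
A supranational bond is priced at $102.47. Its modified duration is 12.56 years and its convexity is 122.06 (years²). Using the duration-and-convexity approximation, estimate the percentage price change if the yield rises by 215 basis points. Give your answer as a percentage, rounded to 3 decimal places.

-24.183%

Duration effect: -D_mod·Δy = -12.56 × (+0.0215) = -0.270040
Convexity effect: ½·C·(Δy)² = 0.5 × 122.06 × (0.0215)² = +0.0282111175
ΔP/P ≈ -0.270040 + 0.0282111175 = -0.2418288825
= -24.18288825%.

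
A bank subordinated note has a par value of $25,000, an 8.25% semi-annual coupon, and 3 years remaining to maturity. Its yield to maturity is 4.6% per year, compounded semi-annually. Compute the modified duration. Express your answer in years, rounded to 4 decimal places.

Periodic yield y = 0.023. First find Macaulay duration:
  t   CF        PV=CF/(1+0.023)^t    t·PV
  1     1,031.25     1,008.0645     1,008.0645
  2     1,031.25       985.4003     1,970.8006
  3     1,031.25       963.2457     2,889.7370
  4     1,031.25       941.5891     3,766.3564
  5     1,031.25       920.4195     4,602.0973
  6    26,031.25    22,711.2596   136,267.5574
  Σ                 27,529.9786   150,504.6132
P = 27,529.9786; Macaulay duration = 150,504.6132 / 27,529.9786 = 5.46694 half-year periods = 2.73347 years.
Modified duration = D_Mac / (1 + y) = 2.73347 / 1.023 = 2.67201 years.

2.6720 years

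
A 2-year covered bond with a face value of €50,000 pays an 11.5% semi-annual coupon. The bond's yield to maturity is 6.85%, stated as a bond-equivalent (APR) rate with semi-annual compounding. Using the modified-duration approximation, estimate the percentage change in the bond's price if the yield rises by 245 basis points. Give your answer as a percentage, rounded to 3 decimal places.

Periodic yield y = 0.03425. Modified duration first:
  t   CF        PV=CF/(1+0.03425)^t    t·PV
  1     2,875.00     2,779.7921     2,779.7921
  2     2,875.00     2,687.7371     5,375.4742
  3     2,875.00     2,598.7306     7,796.1918
  4    52,875.00    46,211.3081   184,845.2323
  Σ                 54,277.5679   200,796.6905
P = 54,277.5679; D_Mac = 3.69944 half-year periods = 1.84972 yrs; D_mod = 1.84972/(1+0.03425) = 1.78847 yrs.
ΔP/P ≈ -D_mod · Δy = -1.78847 × (+0.0245) = -0.043817 = -4.3817%.

-4.382%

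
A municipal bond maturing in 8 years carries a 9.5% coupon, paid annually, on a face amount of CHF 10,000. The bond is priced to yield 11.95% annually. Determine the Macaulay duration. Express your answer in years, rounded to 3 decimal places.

Periodic yield y = 0.1195. Discount each cash flow and weight by its year:
  t   CF        PV=CF/(1+0.1195)^t    t·PV
  1       950.00       848.5931       848.5931
  2       950.00       758.0108     1,516.0217
  3       950.00       677.0977     2,031.2930
  4       950.00       604.8215     2,419.2860
  5       950.00       540.2604     2,701.3019
  6       950.00       482.5908     2,895.5447
  7       950.00       431.0771     3,017.5395
  8    10,950.00     4,438.3478    35,506.7827
  Σ                  8,780.7992    50,936.3625
Price P = Σ PV = 8,780.7992.
Macaulay duration = Σ(t·PV) / P = 50,936.3625 / 8,780.7992 = 5.80088 years.

5.801 years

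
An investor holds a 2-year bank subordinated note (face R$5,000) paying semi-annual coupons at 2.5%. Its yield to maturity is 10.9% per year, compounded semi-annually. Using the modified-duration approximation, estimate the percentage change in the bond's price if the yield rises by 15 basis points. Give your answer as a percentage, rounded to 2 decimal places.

-0.28%

Periodic yield y = 0.0545. Modified duration first:
  t   CF        PV=CF/(1+0.0545)^t    t·PV
  1        62.50        59.2698        59.2698
  2        62.50        56.2065       112.4131
  3        62.50        53.3016       159.9048
  4     5,062.50     4,094.2909    16,377.1637
  Σ                  4,263.0689    16,708.7514
P = 4,263.0689; D_Mac = 3.91942 half-year periods = 1.95971 yrs; D_mod = 1.95971/(1+0.0545) = 1.85843 yrs.
ΔP/P ≈ -D_mod · Δy = -1.85843 × (+0.0015) = -0.002788 = -0.2788%.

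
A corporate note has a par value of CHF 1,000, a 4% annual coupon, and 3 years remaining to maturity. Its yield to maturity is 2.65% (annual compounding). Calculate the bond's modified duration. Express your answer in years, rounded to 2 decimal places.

2.81 years

Periodic yield y = 0.0265. First find Macaulay duration:
  t   CF        PV=CF/(1+0.0265)^t    t·PV
  1        40.00        38.9674        38.9674
  2        40.00        37.9614        75.9228
  3     1,040.00       961.5159     2,884.5478
  Σ                  1,038.4447     2,999.4379
P = 1,038.4447; Macaulay duration = 2,999.4379 / 1,038.4447 = 2.88839 years.
Modified duration = D_Mac / (1 + y) = 2.88839 / 1.0265 = 2.81383 years.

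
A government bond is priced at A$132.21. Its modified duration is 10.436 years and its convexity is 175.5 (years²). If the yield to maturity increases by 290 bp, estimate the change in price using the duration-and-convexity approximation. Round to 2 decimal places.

Duration effect: -D_mod·Δy = -10.436 × (+0.029) = -0.302644
Convexity effect: ½·C·(Δy)² = 0.5 × 175.5 × (0.029)² = +0.07379775
ΔP/P ≈ -0.302644 + 0.07379775 = -0.22884625
ΔP ≈ 132.21 × (-0.22884625) = -30.2557627125.

-A$30.26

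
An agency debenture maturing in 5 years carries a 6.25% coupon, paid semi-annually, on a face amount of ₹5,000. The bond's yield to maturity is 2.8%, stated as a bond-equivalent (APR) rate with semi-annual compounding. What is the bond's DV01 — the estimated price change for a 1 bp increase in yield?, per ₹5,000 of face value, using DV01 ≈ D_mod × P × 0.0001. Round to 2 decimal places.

₹2.53

Periodic yield y = 0.014.
  t   CF        PV=CF/(1+0.014)^t    t·PV
  1       156.25       154.0927       154.0927
  2       156.25       151.9652       303.9304
  3       156.25       149.8671       449.6012
  4       156.25       147.7979       591.1915
  5       156.25       145.7573       728.7864
  6       156.25       143.7449       862.4691
  7       156.25       141.7602       992.3215
  8       156.25       139.8030     1,118.4237
  9       156.25       137.8727     1,240.8547
  10    5,156.25     4,486.9829    44,869.8292
  Σ                  5,799.6438    51,311.5003
P = 5,799.6438; D_Mac = 8.84735 half-year periods = 4.42368 yrs; D_mod = 4.36260 yrs.
DV01 ≈ 4.36260 × 5,799.6438 × 0.0001 = 2.530153.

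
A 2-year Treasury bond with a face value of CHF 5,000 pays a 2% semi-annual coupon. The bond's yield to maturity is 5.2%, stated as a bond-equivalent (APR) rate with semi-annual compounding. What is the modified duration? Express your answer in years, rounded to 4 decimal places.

1.9195 years

Periodic yield y = 0.026. First find Macaulay duration:
  t   CF        PV=CF/(1+0.026)^t    t·PV
  1        50.00        48.7329        48.7329
  2        50.00        47.4980        94.9960
  3        50.00        46.2943       138.8830
  4     5,050.00     4,557.2404    18,228.9614
  Σ                  4,699.7656    18,511.5734
P = 4,699.7656; Macaulay duration = 18,511.5734 / 4,699.7656 = 3.93883 half-year periods = 1.96941 years.
Modified duration = D_Mac / (1 + y) = 1.96941 / 1.026 = 1.91951 years.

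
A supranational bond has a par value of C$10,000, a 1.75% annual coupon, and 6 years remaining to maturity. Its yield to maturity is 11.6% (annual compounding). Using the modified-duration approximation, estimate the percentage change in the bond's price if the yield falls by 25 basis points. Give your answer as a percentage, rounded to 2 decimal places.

Periodic yield y = 0.116. Modified duration first:
  t   CF        PV=CF/(1+0.116)^t    t·PV
  1       175.00       156.8100       156.8100
  2       175.00       140.5108       281.0216
  3       175.00       125.9057       377.7172
  4       175.00       112.8187       451.2750
  5       175.00       101.0921       505.4603
  6    10,175.00     5,266.8294    31,600.9763
  Σ                  5,903.9667    33,373.2604
P = 5,903.9667; D_Mac = 5.65268 yrs; D_mod = 5.65268/(1+0.116) = 5.06513 yrs.
ΔP/P ≈ -D_mod · Δy = -5.06513 × (-0.0025) = +0.012663 = +1.2663%.

+1.27%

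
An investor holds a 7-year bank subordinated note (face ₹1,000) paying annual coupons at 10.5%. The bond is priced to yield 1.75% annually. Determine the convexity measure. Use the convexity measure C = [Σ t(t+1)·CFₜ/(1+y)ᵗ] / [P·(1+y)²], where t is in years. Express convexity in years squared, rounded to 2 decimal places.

With y = 0.0175:
  t   CF        PV=CF/(1+0.0175)^t    t·PV        t(t+1)·PV
  1       105.00       103.1941       103.1941         206.3882
  2       105.00       101.4193       202.8385         608.5156
  3       105.00        99.6750       299.0249       1,196.0995
  4       105.00        97.9606       391.8426       1,959.2129
  5       105.00        96.2758       481.3791       2,888.2745
  6       105.00        94.6200       567.7198       3,974.0386
  7     1,105.00       978.6364     6,850.4546      54,803.6368
  Σ                  1,571.7811     8,896.4536      65,636.1660
P = 1,571.7811.
Convexity = Σ t(t+1)·PV / [P·(1+y)²] = 65,636.1660 / (1,571.7811 × 1.035306) = 40.33502.

40.34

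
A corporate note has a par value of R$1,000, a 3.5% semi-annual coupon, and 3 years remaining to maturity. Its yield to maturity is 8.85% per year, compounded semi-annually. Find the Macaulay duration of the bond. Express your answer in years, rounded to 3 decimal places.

Periodic yield y = 0.04425. Discount each cash flow and weight by its period:
  t   CF        PV=CF/(1+0.04425)^t    t·PV
  1        17.50        16.7584        16.7584
  2        17.50        16.0483        32.0966
  3        17.50        15.3683        46.1048
  4        17.50        14.7170        58.8681
  5        17.50        14.0934        70.4670
  6     1,017.50       784.7070     4,708.2419
  Σ                    861.6924     4,932.5368
Price P = Σ PV = 861.6924.
Macaulay duration = Σ(t·PV) / P = 4,932.5368 / 861.6924 = 5.72424 half-year periods.
In years: 5.72424 / 2 = 2.86212 years.

2.862 years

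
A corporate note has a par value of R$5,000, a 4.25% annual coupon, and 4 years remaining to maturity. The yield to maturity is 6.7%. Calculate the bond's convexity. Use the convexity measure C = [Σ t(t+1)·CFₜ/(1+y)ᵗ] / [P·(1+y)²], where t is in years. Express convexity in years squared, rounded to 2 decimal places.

16.11

With y = 0.067:
  t   CF        PV=CF/(1+0.067)^t    t·PV        t(t+1)·PV
  1       212.50       199.1565       199.1565         398.3130
  2       212.50       186.6509       373.3018       1,119.9054
  3       212.50       174.9306       524.7917       2,099.1667
  4     5,212.50     4,021.5029    16,086.0118      80,430.0588
  Σ                  4,582.2409    17,183.2617      84,047.4439
P = 4,582.2409.
Convexity = Σ t(t+1)·PV / [P·(1+y)²] = 84,047.4439 / (4,582.2409 × 1.138489) = 16.11082.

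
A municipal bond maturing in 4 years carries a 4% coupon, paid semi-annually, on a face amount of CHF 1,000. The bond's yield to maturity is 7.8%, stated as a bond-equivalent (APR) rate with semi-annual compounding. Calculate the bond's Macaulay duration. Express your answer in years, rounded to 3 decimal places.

3.713 years

Periodic yield y = 0.039. Discount each cash flow and weight by its period:
  t   CF        PV=CF/(1+0.039)^t    t·PV
  1        20.00        19.2493        19.2493
  2        20.00        18.5267        37.0535
  3        20.00        17.8313        53.4939
  4        20.00        17.1620        68.6480
  5        20.00        16.5178        82.5890
  6        20.00        15.8978        95.3867
  7        20.00        15.3010       107.1073
  8     1,020.00       751.0620     6,008.4960
  Σ                    871.5480     6,472.0238
Price P = Σ PV = 871.5480.
Macaulay duration = Σ(t·PV) / P = 6,472.0238 / 871.5480 = 7.42590 half-year periods.
In years: 7.42590 / 2 = 3.71295 years.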